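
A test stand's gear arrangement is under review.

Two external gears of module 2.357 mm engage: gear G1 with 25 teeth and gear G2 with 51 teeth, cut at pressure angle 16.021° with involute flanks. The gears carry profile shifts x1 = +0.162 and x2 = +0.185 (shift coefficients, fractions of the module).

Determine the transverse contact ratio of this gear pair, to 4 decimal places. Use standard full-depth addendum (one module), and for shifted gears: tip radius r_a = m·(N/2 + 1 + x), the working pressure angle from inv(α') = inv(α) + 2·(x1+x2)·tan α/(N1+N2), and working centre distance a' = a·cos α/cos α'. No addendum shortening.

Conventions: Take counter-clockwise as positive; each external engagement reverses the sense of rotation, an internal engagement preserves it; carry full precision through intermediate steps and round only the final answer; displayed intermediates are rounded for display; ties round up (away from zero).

1.7981

recognized (one external pair, fixed centres): single-mesh tooth geometry, m = 2.357, N1 = 25, N2 = 51
base radii: r_b1 = 28.318194, r_b2 = 57.769116
tip radii: r_a1 = 32.201334, r_a2 = 62.896545
inv(α') = inv(16.021°) + 2·(+0.162+0.185)·tan α/(25+51) = 0.01014494  ⇒  α' = 17.65912°
a' = a·cos α / cos α' = 89.5660·cos 16.021°/cos 17.65912° = 90.344511
action lengths: √(r_a1²−r_b1²) = 15.329898, √(r_a2²−r_b2²) = 24.873773
base pitch p_b = π·m·cos α = 7.117139
CR = (15.329898 + 24.873773 − 90.344511·sin 17.65912°)/7.117139 = 1.798105
contact ratio ≈ 1.7981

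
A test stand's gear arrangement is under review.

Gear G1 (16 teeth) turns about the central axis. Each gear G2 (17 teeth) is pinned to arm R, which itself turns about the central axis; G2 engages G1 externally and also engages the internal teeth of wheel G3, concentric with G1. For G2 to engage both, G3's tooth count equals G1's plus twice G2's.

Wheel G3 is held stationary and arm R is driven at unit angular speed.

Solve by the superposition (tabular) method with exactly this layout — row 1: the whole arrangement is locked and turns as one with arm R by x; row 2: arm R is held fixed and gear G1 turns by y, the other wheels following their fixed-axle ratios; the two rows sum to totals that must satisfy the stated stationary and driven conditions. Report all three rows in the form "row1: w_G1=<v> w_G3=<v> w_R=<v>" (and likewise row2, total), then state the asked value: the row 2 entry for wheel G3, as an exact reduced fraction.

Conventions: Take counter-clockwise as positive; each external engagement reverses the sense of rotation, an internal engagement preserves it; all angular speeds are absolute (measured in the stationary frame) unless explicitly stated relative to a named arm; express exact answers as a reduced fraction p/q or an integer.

class = planetary set [G3 = 16+2·17 = 50; Willis about the carrier]
row 1: whole set turns with the arm by x
row 2 — arm fixed, fixed-axis ratios: sun y, ring −(16/50)·y, arm 0
boundary: total ω_ring = x − (16/50)·y = 0 and total ω_arm = x = 1  ⇒  y = 25/8, x = 1
row 2 ring = −(16/50)·25/8 = -1
totals (row 1 + row 2): sun 1 + 25/8 = 33/8, ring 1 + (-1) = 0, arm 1 + 0 = 1
asked cell (row2, ring) = -1

row1: w_G1=1 w_G3=1 w_R=1
row2: w_G1=25/8 w_G3=-1 w_R=0
total: w_G1=33/8 w_G3=0 w_R=1
asked value: -1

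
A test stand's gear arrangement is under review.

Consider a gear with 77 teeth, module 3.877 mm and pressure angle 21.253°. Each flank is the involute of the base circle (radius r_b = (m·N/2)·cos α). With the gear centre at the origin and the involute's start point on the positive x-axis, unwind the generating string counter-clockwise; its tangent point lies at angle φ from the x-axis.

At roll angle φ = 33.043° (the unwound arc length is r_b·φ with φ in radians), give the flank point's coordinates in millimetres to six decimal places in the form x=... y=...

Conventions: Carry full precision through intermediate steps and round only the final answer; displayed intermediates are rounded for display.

class = single-mesh tooth geometry [base-circle involute, m = 3.877, 77T]
pitch radius r_p = m·N/2 = 3.877·77/2 = 149.264500
base radius r_b = r_p·cos α = 149.264500·cos 21.253° = 139.112856
roll angle φ = 33.043° = 0.57670914 rad
x = r_b·(cos φ + φ·sin φ) = 160.358560
y = r_b·(sin φ − φ·cos φ) = 8.602068

x=160.358560 y=8.602068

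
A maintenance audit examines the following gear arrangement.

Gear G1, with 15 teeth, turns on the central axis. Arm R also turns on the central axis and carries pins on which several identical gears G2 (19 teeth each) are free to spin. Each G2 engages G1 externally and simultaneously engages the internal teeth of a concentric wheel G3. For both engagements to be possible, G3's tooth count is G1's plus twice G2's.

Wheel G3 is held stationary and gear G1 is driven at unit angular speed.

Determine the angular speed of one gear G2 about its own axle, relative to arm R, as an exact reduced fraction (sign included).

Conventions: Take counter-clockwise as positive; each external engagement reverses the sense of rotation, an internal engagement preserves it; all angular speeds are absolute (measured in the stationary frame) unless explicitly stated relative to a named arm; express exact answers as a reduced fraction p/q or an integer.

planetary set (15T centre, 19T on arm, 53T internal) — Willis relation
ring teeth: 15 + 2·19 = 53
15(ω_sun−ω_arm) = −53(ω_ring−ω_arm),  ω_ring = 0, ω_sun = 1
15(1−ω_arm) = −53(0−ω_arm)  ⇒  68·ω_arm = 15  ⇒  ω_arm = 15/68
sun–planet mesh: 15·(1−15/68) = −19·(ω_p−ω_arm)  ⇒  ω_p−ω_arm = -795/1292
exact speed ratio = -795/1292

-795/1292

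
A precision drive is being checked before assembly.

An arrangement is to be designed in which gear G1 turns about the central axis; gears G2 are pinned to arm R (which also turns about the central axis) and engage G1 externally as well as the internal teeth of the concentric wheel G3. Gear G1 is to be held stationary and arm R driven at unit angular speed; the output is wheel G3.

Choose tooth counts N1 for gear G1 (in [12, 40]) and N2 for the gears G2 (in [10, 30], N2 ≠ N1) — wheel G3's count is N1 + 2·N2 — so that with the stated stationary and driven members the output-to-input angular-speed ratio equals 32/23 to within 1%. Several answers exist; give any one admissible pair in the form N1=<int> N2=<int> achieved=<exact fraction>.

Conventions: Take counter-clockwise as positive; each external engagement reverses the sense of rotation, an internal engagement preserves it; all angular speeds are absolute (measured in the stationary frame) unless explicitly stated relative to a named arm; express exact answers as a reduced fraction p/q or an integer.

N1=18 N2=14 achieved=32/23

topology: planetary set — design target 32/23, arm = carrier (Willis)
Willis with ω_sun = 0: ω_ring/ω_arm = (N1+N3)/N3; set equal to 32/23  ⇒  N3/N1 = 1/(32/23 − 1) = 23/9
N3 = N1 + 2·N2  ⇒  N2/N1 = (N3/N1 − 1)/2 = (23/9 − 1)/2 = 7/9
smallest multiple with N1 ≥ 12 and N2 ≥ 10: k = 2  ⇒  N1 = 2·9 = 18, N2 = 2·7 = 14 (N1 ≤ 40, N2 ≤ 30, N2 ≠ N1 ✓), N3 = 18 + 2·14 = 46
check: (N1+N3)/N3 with N1 = 18, N3 = 46 gives 32/23; |achieved − target| = 0 ≤ 8/575 ✓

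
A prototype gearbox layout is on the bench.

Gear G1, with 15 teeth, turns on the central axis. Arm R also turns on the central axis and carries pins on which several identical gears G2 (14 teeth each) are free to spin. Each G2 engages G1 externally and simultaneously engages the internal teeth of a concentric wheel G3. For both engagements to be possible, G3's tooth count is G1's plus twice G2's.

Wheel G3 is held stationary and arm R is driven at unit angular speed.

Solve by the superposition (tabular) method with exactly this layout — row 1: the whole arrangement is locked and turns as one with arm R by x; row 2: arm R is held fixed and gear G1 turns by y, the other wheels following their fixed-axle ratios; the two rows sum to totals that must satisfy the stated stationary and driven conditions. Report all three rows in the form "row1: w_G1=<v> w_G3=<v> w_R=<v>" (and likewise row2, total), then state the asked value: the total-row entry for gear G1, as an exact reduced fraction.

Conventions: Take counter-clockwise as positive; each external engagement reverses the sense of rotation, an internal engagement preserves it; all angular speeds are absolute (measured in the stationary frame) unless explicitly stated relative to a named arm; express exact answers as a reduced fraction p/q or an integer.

recognized (axles ride arm R): planetary set, 15/14/43 teeth
row 1 (train locked, turned with arm): all members turn x
row 2 (arm held, sun turns y): ω_ring = −(15/43)·y, ω_arm = 0
boundary: total ω_ring = x − (15/43)·y = 0 and total ω_arm = x = 1  ⇒  y = 43/15, x = 1
row 2 ring = −(15/43)·43/15 = -1
totals (row 1 + row 2): sun 1 + 43/15 = 58/15, ring 1 + (-1) = 0, arm 1 + 0 = 1
asked cell (total, sun) = 58/15

row1: w_G1=1 w_G3=1 w_R=1
row2: w_G1=43/15 w_G3=-1 w_R=0
total: w_G1=58/15 w_G3=0 w_R=1
asked value: 58/15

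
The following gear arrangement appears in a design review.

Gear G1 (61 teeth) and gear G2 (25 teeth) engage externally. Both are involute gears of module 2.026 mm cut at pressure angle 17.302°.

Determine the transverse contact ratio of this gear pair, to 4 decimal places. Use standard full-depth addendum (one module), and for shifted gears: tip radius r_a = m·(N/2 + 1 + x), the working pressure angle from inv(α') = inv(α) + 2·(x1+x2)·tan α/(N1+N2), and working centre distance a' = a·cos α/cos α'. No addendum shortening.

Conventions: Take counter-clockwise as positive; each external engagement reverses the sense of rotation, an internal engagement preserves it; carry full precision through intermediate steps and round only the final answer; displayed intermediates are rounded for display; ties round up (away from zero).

1.8449

recognized (one external pair, fixed centres): single-mesh tooth geometry, m = 2.026, N1 = 61, N2 = 25
base radii: r_b1 = 58.996893, r_b2 = 24.179054
tip radii: r_a1 = 63.819000, r_a2 = 27.351000
no profile shift: α' = α, a' = a
action lengths: √(r_a1²−r_b1²) = 24.335805, √(r_a2²−r_b2²) = 12.784777
base pitch p_b = π·m·cos α = 6.076859
CR = (24.335805 + 12.784777 − 87.118000·sin 17.30200°)/6.076859 = 1.844863
contact ratio ≈ 1.8449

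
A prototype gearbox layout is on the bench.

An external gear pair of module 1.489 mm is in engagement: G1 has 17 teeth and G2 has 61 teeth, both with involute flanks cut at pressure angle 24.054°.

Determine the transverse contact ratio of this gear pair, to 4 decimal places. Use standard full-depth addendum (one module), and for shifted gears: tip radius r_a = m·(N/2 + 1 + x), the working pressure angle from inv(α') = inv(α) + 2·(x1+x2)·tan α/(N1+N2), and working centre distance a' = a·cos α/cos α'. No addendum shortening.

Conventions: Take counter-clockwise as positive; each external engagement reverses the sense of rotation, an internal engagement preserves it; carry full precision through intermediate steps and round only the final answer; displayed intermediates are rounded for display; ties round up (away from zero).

recognized (one external pair, fixed centres): single-mesh tooth geometry, m = 1.489, N1 = 17, N2 = 61
base radii: r_b1 = 11.557431, r_b2 = 41.470783
tip radii: r_a1 = 14.145500, r_a2 = 46.903500
no profile shift: α' = α, a' = a
action lengths: √(r_a1²−r_b1²) = 8.156038, √(r_a2²−r_b2²) = 21.911470
base pitch p_b = π·m·cos α = 4.271617
CR = (8.156038 + 21.911470 − 58.071000·sin 24.05400°)/4.271617 = 1.497774
contact ratio ≈ 1.4978

1.4978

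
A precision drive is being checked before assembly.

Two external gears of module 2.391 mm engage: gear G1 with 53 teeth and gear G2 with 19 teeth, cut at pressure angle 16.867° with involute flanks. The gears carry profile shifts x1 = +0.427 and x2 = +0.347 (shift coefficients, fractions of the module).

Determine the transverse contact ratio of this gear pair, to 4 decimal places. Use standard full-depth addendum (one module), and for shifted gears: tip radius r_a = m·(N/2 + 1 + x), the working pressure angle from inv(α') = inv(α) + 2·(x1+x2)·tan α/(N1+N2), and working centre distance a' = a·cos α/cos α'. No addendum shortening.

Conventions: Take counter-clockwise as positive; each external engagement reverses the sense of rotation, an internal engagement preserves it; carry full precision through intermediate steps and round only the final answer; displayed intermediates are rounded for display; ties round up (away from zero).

1.6462

single-mesh involute tooth geometry (53T engaging 19T at module 2.391)
base radii: r_b1 = 60.635743, r_b2 = 21.737342
tip radii: r_a1 = 66.773457, r_a2 = 25.935177
inv(α') = inv(16.867°) + 2·(+0.427+0.347)·tan α/(53+19) = 0.01532821  ⇒  α' = 20.18151°
a' = a·cos α / cos α' = 86.0760·cos 16.867°/cos 20.18151° = 87.761237
action lengths: √(r_a1²−r_b1²) = 27.964286, √(r_a2²−r_b2²) = 14.146426
base pitch p_b = π·m·cos α = 7.188408
CR = (27.964286 + 14.146426 − 87.761237·sin 20.18151°)/7.188408 = 1.646192
contact ratio ≈ 1.6462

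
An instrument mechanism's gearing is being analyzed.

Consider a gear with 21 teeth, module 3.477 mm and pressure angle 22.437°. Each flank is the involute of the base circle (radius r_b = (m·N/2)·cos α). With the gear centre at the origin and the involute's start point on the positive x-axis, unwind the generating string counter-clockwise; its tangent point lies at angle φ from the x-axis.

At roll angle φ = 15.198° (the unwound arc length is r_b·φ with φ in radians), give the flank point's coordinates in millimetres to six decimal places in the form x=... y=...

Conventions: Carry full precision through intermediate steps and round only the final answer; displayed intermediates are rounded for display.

recognized (one wheel, involute flank): single-mesh tooth geometry, m = 3.477, N = 21
pitch radius r_p = m·N/2 = 3.477·21/2 = 36.508500
base radius r_b = r_p·cos α = 36.508500·cos 22.437° = 33.744798
roll angle φ = 15.198° = 0.26525514 rad
x = r_b·(cos φ + φ·sin φ) = 34.911144
y = r_b·(sin φ − φ·cos φ) = 0.208458

x=34.911144 y=0.208458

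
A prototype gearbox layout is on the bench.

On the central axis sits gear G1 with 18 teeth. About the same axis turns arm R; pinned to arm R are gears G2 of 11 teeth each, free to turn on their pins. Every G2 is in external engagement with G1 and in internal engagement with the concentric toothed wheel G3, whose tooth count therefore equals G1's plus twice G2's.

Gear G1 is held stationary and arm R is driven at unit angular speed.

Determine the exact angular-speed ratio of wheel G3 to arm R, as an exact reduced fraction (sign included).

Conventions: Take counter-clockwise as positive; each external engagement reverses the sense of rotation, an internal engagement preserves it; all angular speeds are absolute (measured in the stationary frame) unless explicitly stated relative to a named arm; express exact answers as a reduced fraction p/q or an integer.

29/20

recognized (axles ride arm R): planetary set, 18/11/40 teeth
ring teeth: 18 + 2·11 = 40
18(ω_sun−ω_arm) = −40(ω_ring−ω_arm),  ω_sun = 0, ω_arm = 1
ω_ring = 1 − (18/40)(0−1) = 29/20
ω_out/ω_in = 29/20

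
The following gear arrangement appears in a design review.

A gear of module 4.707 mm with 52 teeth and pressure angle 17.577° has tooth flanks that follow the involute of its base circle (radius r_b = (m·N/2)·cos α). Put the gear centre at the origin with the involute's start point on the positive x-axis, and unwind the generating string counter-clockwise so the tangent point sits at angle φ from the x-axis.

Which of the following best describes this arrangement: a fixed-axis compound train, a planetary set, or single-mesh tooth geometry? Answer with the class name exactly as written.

single-mesh tooth geometry

topology: single-mesh involute geometry — m = 4.707, N = 52
classification: single-mesh tooth geometry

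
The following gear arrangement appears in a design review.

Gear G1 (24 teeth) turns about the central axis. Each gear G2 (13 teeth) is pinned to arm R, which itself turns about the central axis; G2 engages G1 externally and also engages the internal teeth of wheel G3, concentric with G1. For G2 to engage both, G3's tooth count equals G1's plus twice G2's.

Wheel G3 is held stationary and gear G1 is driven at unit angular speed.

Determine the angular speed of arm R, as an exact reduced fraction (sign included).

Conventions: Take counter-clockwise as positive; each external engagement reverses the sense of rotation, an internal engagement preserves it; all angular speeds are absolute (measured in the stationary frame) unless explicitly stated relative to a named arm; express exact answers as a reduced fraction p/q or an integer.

12/37

planetary set (24T centre, 13T on arm, 50T internal) — Willis relation
ring teeth: 24 + 2·13 = 50
24(ω_sun−ω_arm) = −50(ω_ring−ω_arm),  ω_ring = 0, ω_sun = 1
24(1−ω_arm) = −50(0−ω_arm)  ⇒  74·ω_arm = 24  ⇒  ω_arm = 12/37
exact speed ratio = 12/37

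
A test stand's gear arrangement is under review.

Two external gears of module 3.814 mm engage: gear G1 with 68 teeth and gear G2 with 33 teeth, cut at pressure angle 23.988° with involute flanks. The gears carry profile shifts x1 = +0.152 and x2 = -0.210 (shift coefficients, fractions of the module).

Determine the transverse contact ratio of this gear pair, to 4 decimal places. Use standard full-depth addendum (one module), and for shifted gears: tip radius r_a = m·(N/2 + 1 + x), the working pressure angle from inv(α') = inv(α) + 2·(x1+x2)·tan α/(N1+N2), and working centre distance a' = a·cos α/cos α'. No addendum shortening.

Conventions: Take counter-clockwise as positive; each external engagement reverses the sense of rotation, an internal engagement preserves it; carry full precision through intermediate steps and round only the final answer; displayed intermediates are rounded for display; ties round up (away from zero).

1.5796

class = single-mesh tooth geometry [involute pair 68T × 33T, m = 3.814]
base radii: r_b1 = 118.475965, r_b2 = 57.495689
tip radii: r_a1 = 134.069728, r_a2 = 65.944060
inv(α') = inv(23.988°) + 2·(+0.152-0.210)·tan α/(68+33) = 0.02579711  ⇒  α' = 23.83908°
a' = a·cos α / cos α' = 192.6070·cos 23.988°/cos 23.83908° = 192.385141
action lengths: √(r_a1²−r_b1²) = 62.754583, √(r_a2²−r_b2²) = 32.293418
base pitch p_b = π·m·cos α = 10.947154
CR = (62.754583 + 32.293418 − 192.385141·sin 23.83908°)/10.947154 = 1.579575
contact ratio ≈ 1.5796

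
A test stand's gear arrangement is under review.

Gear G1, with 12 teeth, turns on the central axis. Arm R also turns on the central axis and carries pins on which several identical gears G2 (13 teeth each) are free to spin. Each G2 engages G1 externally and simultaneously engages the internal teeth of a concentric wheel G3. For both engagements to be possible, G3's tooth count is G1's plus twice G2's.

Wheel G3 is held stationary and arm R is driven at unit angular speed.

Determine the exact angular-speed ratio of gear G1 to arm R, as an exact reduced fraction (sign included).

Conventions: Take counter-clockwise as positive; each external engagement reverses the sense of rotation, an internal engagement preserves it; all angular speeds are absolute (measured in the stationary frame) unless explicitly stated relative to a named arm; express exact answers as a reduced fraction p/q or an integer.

topology: planetary set — G1 12T / G2 13T / G3 38T, arm = carrier (Willis)
ring teeth: 12 + 2·13 = 38
12(ω_sun−ω_arm) = −38(ω_ring−ω_arm),  ω_ring = 0, ω_arm = 1
ω_sun = 1 − (38/12)(0−1) = 25/6
ω_out/ω_in = 25/6

25/6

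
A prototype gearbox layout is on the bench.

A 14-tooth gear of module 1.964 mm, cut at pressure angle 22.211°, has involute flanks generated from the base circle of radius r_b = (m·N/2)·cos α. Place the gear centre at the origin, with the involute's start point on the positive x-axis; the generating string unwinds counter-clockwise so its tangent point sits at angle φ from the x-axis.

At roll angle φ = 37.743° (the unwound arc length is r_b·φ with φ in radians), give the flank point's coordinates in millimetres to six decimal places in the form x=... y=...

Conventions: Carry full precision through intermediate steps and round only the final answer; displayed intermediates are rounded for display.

recognized (one wheel, involute flank): single-mesh tooth geometry, m = 1.964, N = 14
pitch radius r_p = m·N/2 = 1.964·14/2 = 13.748000
base radius r_b = r_p·cos α = 13.748000·cos 22.211° = 12.727871
roll angle φ = 37.743° = 0.65873962 rad
x = r_b·(cos φ + φ·sin φ) = 15.196983
y = r_b·(sin φ − φ·cos φ) = 1.160946

x=15.196983 y=1.160946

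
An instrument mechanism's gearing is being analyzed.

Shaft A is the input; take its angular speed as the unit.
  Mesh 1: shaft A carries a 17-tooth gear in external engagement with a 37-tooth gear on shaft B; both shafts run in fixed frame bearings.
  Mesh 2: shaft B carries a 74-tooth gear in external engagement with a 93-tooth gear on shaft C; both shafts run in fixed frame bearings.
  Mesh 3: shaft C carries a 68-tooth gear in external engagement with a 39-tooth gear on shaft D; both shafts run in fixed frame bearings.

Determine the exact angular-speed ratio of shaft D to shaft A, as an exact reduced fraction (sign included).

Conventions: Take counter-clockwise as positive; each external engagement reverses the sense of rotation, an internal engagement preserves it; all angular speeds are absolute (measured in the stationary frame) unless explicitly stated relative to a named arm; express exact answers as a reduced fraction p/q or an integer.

-2312/3627

class = fixed-axis compound train [3 meshes; 3 ratios multiply, 3 sense flips]
mesh 1 [17T→37T]: running ratio 17/37, sense −
mesh 2 [74T→93T]: running ratio 34/93, sense +
mesh 3 [68T→39T]: running ratio 2312/3627, sense −
ω_out/ω_in = -2312/3627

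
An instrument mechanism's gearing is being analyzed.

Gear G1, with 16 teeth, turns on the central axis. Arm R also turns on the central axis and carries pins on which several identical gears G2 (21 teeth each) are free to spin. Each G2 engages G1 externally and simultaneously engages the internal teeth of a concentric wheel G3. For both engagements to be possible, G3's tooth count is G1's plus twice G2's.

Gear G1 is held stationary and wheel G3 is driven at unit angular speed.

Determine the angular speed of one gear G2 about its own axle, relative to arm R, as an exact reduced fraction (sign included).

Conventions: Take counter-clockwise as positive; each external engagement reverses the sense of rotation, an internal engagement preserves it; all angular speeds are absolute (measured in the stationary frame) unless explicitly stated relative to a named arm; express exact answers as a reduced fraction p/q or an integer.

topology: planetary set — G1 16T / G2 21T / G3 58T, arm = carrier (Willis)
ring teeth: 16 + 2·21 = 58
16(ω_sun−ω_arm) = −58(ω_ring−ω_arm),  ω_sun = 0, ω_ring = 1
16(0−ω_arm) = −58(1−ω_arm)  ⇒  74·ω_arm = 58  ⇒  ω_arm = 29/37
sun–planet mesh: 16·(0−29/37) = −21·(ω_p−ω_arm)  ⇒  ω_p−ω_arm = 464/777
exact speed ratio = 464/777

464/777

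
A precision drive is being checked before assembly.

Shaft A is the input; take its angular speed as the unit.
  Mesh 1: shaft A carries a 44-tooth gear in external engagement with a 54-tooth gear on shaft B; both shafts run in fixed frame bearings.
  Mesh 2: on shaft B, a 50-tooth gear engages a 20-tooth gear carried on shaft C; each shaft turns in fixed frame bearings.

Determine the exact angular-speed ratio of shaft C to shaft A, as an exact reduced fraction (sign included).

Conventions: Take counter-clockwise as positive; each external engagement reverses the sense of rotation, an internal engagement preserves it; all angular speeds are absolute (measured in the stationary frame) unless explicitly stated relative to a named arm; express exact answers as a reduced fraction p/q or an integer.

55/27

class = fixed-axis compound train [2 meshes; 2 ratios multiply, 2 sense flips]
mesh 1 [44T→54T]: running ratio 22/27, sense −
mesh 2 [50T→20T]: running ratio 55/27, sense +
ω_out/ω_in = 55/27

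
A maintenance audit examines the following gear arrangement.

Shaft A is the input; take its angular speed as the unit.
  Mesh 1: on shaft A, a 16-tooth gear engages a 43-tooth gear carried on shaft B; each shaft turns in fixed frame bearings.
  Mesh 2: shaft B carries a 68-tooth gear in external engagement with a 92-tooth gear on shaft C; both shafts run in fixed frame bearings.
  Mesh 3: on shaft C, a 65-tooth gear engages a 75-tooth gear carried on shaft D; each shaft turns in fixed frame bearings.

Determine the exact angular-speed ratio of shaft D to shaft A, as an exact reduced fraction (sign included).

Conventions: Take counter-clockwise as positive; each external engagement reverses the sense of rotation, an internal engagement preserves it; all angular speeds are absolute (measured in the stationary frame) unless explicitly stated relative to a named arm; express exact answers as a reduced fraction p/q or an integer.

-3536/14835

class = fixed-axis compound train [3 meshes; 3 ratios multiply, 3 sense flips]
mesh 1 [16T→43T]: running ratio 16/43, sense −
mesh 2 [68T→92T]: running ratio 272/989, sense +
mesh 3 [65T→75T]: running ratio 3536/14835, sense −
ω_out/ω_in = -3536/14835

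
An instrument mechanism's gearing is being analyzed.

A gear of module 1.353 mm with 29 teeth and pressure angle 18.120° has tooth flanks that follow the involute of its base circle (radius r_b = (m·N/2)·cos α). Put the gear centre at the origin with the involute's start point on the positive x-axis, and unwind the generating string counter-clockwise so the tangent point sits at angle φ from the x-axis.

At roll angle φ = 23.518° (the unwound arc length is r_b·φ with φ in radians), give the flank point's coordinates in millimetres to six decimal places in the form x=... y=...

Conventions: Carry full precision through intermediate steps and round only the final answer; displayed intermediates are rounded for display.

x=20.150749 y=0.422623

topology: single-mesh involute geometry — m = 1.353, N = 29
pitch radius r_p = m·N/2 = 1.353·29/2 = 19.618500
base radius r_b = r_p·cos α = 19.618500·cos 18.120° = 18.645564
roll angle φ = 23.518° = 0.41046653 rad
x = r_b·(cos φ + φ·sin φ) = 20.150749
y = r_b·(sin φ − φ·cos φ) = 0.422623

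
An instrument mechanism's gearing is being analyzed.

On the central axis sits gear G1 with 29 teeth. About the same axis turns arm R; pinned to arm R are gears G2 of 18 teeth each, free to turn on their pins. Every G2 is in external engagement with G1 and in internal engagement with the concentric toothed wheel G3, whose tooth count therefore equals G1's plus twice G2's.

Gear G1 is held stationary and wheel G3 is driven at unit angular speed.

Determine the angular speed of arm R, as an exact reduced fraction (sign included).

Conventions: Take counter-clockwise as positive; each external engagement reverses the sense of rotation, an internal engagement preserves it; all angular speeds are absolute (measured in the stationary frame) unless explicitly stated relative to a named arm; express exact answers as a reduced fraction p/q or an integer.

planetary set (29T centre, 18T on arm, 65T internal) — Willis relation
ring teeth: 29 + 2·18 = 65
29(ω_sun−ω_arm) = −65(ω_ring−ω_arm),  ω_sun = 0, ω_ring = 1
29(0−ω_arm) = −65(1−ω_arm)  ⇒  94·ω_arm = 65  ⇒  ω_arm = 65/94
exact speed ratio = 65/94

65/94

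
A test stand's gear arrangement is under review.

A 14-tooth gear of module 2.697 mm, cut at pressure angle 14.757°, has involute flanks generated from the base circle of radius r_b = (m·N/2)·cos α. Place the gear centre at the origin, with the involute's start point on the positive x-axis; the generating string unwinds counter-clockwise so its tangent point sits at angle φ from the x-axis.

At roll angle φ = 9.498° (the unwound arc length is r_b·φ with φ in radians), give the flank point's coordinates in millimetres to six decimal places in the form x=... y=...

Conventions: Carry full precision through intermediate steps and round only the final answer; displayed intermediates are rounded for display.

class = single-mesh tooth geometry [base-circle involute, m = 2.697, 14T]
pitch radius r_p = m·N/2 = 2.697·14/2 = 18.879000
base radius r_b = r_p·cos α = 18.879000·cos 14.757° = 18.256273
roll angle φ = 9.498° = 0.16577137 rad
x = r_b·(cos φ + φ·sin φ) = 18.505395
y = r_b·(sin φ − φ·cos φ) = 0.027646

x=18.505395 y=0.027646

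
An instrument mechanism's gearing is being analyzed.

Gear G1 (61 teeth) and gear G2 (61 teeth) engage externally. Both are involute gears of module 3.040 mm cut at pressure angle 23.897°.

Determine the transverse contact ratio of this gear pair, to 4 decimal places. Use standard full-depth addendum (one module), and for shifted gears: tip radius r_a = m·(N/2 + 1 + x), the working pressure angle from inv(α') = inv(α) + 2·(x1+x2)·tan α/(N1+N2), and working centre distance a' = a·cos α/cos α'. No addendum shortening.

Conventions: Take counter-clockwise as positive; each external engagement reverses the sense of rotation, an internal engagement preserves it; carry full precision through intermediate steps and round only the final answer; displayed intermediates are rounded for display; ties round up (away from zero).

topology: single-mesh involute geometry — m = 3.040, 61T/61T pair
base radii: r_b1 = 84.771593, r_b2 = 84.771593
tip radii: r_a1 = 95.760000, r_a2 = 95.760000
no profile shift: α' = α, a' = a
action lengths: √(r_a1²−r_b1²) = 44.539359, √(r_a2²−r_b2²) = 44.539359
base pitch p_b = π·m·cos α = 8.731732
CR = (44.539359 + 44.539359 − 185.440000·sin 23.89700°)/8.731732 = 1.598553
contact ratio ≈ 1.5986

1.5986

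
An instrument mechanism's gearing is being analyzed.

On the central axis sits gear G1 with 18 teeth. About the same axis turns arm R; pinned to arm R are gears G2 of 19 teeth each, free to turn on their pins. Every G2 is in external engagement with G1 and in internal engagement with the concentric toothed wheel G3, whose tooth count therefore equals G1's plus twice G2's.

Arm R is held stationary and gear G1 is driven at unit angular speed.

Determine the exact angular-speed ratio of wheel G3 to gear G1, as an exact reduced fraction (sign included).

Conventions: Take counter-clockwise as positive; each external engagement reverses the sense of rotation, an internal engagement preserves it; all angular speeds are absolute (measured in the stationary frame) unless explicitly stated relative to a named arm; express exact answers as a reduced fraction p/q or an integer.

planetary set (18T centre, 19T on arm, 56T internal) — Willis relation
ring teeth: 18 + 2·19 = 56
18(ω_sun−ω_arm) = −56(ω_ring−ω_arm),  ω_arm = 0, ω_sun = 1
ω_ring = 0 − (18/56)(1−0) = -9/28
ω_out/ω_in = -9/28

-9/28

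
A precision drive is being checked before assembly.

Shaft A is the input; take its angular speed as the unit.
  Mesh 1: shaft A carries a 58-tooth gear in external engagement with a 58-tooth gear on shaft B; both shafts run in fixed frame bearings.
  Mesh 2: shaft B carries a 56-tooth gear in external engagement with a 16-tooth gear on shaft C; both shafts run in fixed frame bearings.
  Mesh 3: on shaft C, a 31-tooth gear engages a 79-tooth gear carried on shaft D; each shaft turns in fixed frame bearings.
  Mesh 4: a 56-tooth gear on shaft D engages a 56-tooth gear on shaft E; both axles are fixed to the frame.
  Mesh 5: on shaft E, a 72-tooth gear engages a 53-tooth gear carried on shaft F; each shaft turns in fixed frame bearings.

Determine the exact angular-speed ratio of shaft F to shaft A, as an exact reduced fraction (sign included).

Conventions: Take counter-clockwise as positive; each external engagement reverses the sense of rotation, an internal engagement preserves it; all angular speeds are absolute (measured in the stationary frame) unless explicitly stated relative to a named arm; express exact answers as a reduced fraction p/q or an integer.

-7812/4187

class = fixed-axis compound train [5 meshes; 5 ratios multiply, 5 sense flips]
mesh 1 [58T→58T]: running ratio 1, sense −
mesh 2 [56T→16T]: running ratio 7/2, sense +
mesh 3 [31T→79T]: running ratio 217/158, sense −
mesh 4 [56T→56T]: running ratio 217/158, sense +
mesh 5 [72T→53T]: running ratio 7812/4187, sense −
ω_out/ω_in = -7812/4187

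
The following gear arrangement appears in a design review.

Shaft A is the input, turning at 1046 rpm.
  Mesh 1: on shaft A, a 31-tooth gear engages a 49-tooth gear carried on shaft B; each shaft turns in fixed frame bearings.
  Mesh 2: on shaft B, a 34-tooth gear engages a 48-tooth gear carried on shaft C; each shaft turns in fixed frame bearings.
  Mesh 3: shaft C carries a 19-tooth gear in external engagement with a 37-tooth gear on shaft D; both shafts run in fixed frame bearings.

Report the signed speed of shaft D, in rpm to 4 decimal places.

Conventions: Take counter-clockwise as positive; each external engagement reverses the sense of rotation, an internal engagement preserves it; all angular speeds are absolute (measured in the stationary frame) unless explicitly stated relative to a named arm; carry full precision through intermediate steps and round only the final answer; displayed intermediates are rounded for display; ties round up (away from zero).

-240.7060 rpm

recognized (4 fixed axles, 3 meshes): fixed-axis compound train
mesh 1 [31T→49T]: ω = 1046.0000×31/49 = 661.7551 rpm, sense flips to −
mesh 2 [34T→48T]: ω = 661.7551×34/48 = 468.7432 rpm, sense flips to +
mesh 3 [19T→37T]: ω = 468.7432×19/37 = 240.7060 rpm, sense flips to −
signed output speed = -240.7060 rpm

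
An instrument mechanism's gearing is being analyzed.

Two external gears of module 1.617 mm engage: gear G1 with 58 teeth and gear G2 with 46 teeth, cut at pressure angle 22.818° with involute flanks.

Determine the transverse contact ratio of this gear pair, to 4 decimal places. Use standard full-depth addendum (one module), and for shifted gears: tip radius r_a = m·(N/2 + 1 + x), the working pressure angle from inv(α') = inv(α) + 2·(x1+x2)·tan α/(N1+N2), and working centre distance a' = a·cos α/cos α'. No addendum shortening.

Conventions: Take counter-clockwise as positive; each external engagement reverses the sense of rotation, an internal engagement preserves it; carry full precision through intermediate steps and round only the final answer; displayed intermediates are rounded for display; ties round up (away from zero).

single-mesh involute tooth geometry (58T engaging 46T at module 1.617)
base radii: r_b1 = 43.223218, r_b2 = 34.280483
tip radii: r_a1 = 48.510000, r_a2 = 38.808000
no profile shift: α' = α, a' = a
action lengths: √(r_a1²−r_b1²) = 22.022115, √(r_a2²−r_b2²) = 18.190914
base pitch p_b = π·m·cos α = 4.682405
CR = (22.022115 + 18.190914 − 84.084000·sin 22.81800°)/4.682405 = 1.624126
contact ratio ≈ 1.6241

1.6241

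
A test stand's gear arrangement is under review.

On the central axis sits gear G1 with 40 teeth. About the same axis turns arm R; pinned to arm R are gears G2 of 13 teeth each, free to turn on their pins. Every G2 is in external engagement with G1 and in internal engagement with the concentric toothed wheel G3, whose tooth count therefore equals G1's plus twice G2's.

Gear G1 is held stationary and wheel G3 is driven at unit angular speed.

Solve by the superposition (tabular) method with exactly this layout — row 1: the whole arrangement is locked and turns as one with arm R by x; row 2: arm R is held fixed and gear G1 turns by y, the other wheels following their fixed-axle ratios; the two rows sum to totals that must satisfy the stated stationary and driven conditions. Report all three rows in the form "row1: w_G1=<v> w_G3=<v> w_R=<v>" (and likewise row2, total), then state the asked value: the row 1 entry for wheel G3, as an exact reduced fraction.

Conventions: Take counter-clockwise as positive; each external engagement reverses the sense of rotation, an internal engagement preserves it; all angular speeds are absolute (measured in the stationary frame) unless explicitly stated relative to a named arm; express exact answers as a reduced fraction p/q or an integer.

topology: planetary set — G1 40T / G2 13T / G3 66T, arm = carrier (Willis)
row 1 — lock + rotate with arm: ω_sun = ω_ring = ω_arm = x
row 2 — arm fixed, fixed-axis ratios: sun y, ring −(40/66)·y, arm 0
boundary: total ω_sun = x + y = 0 and total ω_ring = x − (40/66)·y = 1  ⇒  y = -33/53, x = 33/53
row 2 ring = −(40/66)·(-33/53) = 20/53
totals (row 1 + row 2): sun 33/53 + (-33/53) = 0, ring 33/53 + 20/53 = 1, arm 33/53 + 0 = 33/53
asked cell (row1, ring) = 33/53

row1: w_G1=33/53 w_G3=33/53 w_R=33/53
row2: w_G1=-33/53 w_G3=20/53 w_R=0
total: w_G1=0 w_G3=1 w_R=33/53
asked value: 33/53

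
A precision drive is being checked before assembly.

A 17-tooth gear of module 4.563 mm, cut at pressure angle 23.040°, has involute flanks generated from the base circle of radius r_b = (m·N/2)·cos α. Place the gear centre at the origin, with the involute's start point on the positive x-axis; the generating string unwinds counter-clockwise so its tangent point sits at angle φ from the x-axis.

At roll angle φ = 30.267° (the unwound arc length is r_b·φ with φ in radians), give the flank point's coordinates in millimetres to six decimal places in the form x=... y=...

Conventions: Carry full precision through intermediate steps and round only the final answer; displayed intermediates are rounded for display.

x=40.329583 y=1.705366

topology: single-mesh involute geometry — m = 4.563, N = 17
pitch radius r_p = m·N/2 = 4.563·17/2 = 38.785500
base radius r_b = r_p·cos α = 38.785500·cos 23.040° = 35.691652
roll angle φ = 30.267° = 0.52825880 rad
x = r_b·(cos φ + φ·sin φ) = 40.329583
y = r_b·(sin φ − φ·cos φ) = 1.705366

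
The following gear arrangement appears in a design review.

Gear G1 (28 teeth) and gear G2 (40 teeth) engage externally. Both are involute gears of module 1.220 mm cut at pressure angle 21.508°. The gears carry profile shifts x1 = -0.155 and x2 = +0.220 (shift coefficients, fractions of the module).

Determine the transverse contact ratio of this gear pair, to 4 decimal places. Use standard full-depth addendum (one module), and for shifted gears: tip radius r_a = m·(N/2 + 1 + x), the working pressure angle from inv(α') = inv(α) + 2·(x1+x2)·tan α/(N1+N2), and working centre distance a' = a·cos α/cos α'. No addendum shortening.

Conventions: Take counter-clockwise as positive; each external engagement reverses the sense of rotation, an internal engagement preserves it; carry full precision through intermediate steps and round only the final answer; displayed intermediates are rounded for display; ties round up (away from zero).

1.6019

recognized (one external pair, fixed centres): single-mesh tooth geometry, m = 1.220, N1 = 28, N2 = 40
base radii: r_b1 = 15.890658, r_b2 = 22.700940
tip radii: r_a1 = 18.110900, r_a2 = 25.888400
inv(α') = inv(21.508°) + 2·(-0.155+0.220)·tan α/(28+40) = 0.01943973  ⇒  α' = 21.78209°
a' = a·cos α / cos α' = 41.4800·cos 21.508°/cos 21.78209° = 41.558821
action lengths: √(r_a1²−r_b1²) = 8.688595, √(r_a2²−r_b2²) = 12.444942
base pitch p_b = π·m·cos α = 3.565855
CR = (8.688595 + 12.444942 − 41.558821·sin 21.78209°)/3.565855 = 1.601857
contact ratio ≈ 1.6019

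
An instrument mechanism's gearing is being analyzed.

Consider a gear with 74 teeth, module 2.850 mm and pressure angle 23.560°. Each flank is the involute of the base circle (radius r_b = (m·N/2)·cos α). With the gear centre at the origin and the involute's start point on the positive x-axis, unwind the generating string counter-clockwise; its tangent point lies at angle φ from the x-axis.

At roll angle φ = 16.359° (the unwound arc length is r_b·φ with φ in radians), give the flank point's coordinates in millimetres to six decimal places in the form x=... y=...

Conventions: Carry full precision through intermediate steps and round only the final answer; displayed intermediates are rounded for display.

topology: single-mesh involute geometry — m = 2.850, N = 74
pitch radius r_p = m·N/2 = 2.850·74/2 = 105.450000
base radius r_b = r_p·cos α = 105.450000·cos 23.560° = 96.659899
roll angle φ = 16.359° = 0.28551841 rad
x = r_b·(cos φ + φ·sin φ) = 100.519861
y = r_b·(sin φ − φ·cos φ) = 0.743846

x=100.519861 y=0.743846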